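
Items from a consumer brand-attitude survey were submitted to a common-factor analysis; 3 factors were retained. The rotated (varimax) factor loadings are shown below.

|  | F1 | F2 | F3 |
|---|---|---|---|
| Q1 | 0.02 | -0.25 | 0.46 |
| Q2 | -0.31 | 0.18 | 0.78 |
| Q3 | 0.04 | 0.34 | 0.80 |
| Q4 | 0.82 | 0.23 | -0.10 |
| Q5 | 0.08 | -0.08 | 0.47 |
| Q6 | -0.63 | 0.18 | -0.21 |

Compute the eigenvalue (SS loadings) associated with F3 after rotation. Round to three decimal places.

1.735

SS loadings for F3 = 0.46² + 0.78² + 0.80² + (-0.10)² + 0.47² + (-0.21)² = 0.2116 + 0.6084 + 0.6400 + 0.0100 + 0.2209 + 0.0441 = 1.7350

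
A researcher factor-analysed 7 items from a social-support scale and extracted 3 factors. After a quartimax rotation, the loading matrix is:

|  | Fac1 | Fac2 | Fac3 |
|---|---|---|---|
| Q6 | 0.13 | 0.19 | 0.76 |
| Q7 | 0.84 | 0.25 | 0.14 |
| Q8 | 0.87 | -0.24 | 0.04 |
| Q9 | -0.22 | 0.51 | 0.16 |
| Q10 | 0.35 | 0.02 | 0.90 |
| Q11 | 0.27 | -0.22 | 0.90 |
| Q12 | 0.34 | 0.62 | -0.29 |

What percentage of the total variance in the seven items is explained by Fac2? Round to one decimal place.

SS loadings for Fac2 = 0.19² + 0.25² + (-0.24)² + 0.51² + 0.02² + (-0.22)² + 0.62² = 0.8495
With 7 standardized items, total variance = 7. Proportion = 0.8495/7 = 0.1214 → 12.14%.

12.1%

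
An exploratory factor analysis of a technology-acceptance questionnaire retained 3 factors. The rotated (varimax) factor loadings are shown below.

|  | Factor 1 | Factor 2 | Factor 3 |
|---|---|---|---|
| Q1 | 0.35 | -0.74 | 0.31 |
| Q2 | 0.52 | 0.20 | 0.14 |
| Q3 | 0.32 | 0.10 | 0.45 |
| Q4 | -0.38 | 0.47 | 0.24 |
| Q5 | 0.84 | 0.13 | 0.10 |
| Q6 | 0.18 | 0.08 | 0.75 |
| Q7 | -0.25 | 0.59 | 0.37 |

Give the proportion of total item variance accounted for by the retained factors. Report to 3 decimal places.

Communalities: 0.7662, 0.3300, 0.3149, 0.4229, 0.7325, 0.6013, 0.5475; Σh² = 3.7153.
Total variance with 7 standardized items is 7, so the solution explains 3.7153/7 = 0.5308.

0.531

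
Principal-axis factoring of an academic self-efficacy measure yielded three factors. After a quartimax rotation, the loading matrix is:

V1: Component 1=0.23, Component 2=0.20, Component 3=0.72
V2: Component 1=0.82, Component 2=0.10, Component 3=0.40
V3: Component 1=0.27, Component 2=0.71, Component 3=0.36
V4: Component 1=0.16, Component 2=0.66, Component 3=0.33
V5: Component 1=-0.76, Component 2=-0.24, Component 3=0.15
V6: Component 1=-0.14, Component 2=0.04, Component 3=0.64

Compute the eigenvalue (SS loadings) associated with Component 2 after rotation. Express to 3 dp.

1.049

SS loadings for Component 2 = 0.20² + 0.10² + 0.71² + 0.66² + (-0.24)² + 0.04² = 0.0400 + 0.0100 + 0.5041 + 0.4356 + 0.0576 + 0.0016 = 1.0489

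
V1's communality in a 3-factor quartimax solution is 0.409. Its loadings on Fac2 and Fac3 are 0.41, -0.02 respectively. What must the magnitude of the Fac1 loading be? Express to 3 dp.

Under orthogonal rotation h² = Σλ², so λ_Fac1² = h² − (0.1685) = 0.409 − 0.1685 = 0.2405.
|λ| = √0.2405 = 0.4904.

0.490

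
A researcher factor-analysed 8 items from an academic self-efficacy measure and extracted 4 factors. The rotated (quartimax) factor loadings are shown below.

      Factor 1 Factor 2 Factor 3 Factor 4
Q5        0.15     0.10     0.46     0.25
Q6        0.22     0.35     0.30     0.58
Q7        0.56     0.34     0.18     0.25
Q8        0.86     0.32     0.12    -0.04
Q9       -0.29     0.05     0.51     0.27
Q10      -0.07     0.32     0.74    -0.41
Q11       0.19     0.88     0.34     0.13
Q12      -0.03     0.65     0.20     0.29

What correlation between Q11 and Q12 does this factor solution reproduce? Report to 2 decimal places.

r̂ = Σ λ_i·λ_j across factors = (0.19)(-0.03) + (0.88)(0.65) + (0.34)(0.20) + (0.13)(0.29)
  = -0.0057 +0.5720 +0.0680 +0.0377 = 0.6720

0.67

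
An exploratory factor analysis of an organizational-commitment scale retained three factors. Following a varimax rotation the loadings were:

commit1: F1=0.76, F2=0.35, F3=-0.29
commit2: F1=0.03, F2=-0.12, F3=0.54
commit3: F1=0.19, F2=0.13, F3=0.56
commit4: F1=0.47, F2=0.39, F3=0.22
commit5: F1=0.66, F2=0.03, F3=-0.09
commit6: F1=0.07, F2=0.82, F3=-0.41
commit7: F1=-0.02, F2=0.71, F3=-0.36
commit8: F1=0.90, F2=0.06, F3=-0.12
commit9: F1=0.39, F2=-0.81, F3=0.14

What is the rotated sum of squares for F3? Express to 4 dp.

1.0775

SS loadings for F3 = (-0.29)² + 0.54² + 0.56² + 0.22² + (-0.09)² + (-0.41)² + (-0.36)² + (-0.12)² + 0.14² = 0.0841 + 0.2916 + 0.3136 + 0.0484 + 0.0081 + 0.1681 + 0.1296 + 0.0144 + 0.0196 = 1.0775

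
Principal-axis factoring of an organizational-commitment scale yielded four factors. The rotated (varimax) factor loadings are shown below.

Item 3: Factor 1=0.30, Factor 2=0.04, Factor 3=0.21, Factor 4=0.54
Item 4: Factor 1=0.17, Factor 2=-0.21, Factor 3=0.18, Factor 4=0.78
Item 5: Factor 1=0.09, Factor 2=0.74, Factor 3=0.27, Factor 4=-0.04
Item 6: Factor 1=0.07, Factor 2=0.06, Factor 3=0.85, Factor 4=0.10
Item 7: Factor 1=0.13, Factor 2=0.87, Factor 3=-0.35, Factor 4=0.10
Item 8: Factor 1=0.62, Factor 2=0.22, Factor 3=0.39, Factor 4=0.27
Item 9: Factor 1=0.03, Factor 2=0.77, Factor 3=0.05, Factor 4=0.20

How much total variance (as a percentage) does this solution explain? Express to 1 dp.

SS loadings by factor: 0.5341, 1.9951, 1.1490, 1.0345; total = 4.7127.
Total variance with 7 standardized items is 7, so the solution explains 4.7127/7 = 0.6732 = 67.32%.

67.3%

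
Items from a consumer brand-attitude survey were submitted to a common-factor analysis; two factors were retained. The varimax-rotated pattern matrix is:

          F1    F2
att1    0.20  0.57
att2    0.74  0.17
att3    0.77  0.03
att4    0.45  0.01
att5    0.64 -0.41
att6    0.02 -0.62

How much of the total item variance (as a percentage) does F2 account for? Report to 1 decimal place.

15.1%

SS loadings for F2 = 0.57² + 0.17² + 0.03² + 0.01² + (-0.41)² + (-0.62)² = 0.9073
With 6 standardized items, total variance = 6. Proportion = 0.9073/6 = 0.1512 → 15.12%.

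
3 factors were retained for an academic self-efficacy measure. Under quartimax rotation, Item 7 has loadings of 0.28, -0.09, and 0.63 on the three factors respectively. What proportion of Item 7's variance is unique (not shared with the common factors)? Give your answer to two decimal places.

h² = 0.28² + (-0.09)² + 0.63² = 0.0784 + 0.0081 + 0.3969 = 0.4834
Uniqueness u² = 1 − h² = 1 − 0.4834 = 0.5166

0.52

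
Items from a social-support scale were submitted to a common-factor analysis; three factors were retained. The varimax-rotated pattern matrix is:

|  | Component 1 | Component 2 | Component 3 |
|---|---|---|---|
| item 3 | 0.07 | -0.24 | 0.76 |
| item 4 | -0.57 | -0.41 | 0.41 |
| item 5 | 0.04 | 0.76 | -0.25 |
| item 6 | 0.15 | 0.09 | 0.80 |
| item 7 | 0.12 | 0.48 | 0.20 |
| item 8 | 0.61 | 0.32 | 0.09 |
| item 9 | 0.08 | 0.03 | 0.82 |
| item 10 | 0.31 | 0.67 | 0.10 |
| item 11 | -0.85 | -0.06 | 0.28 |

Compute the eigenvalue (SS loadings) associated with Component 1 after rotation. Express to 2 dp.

SS loadings for Component 1 = 0.07² + (-0.57)² + 0.04² + 0.15² + 0.12² + 0.61² + 0.08² + 0.31² + (-0.85)² = 0.0049 + 0.3249 + 0.0016 + 0.0225 + 0.0144 + 0.3721 + 0.0064 + 0.0961 + 0.7225 = 1.5654

1.57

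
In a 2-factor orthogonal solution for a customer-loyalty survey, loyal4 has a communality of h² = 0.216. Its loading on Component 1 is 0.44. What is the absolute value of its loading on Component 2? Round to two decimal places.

0.15

Under orthogonal rotation h² = Σλ², so λ_Component 2² = h² − (0.1936) = 0.216 − 0.1936 = 0.0224.
|λ| = √0.0224 = 0.1497.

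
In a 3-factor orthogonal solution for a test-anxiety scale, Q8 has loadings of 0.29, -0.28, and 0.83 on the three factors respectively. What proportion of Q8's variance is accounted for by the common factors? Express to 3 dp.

h² = 0.29² + (-0.28)² + 0.83² = 0.0841 + 0.0784 + 0.6889 = 0.8514

0.851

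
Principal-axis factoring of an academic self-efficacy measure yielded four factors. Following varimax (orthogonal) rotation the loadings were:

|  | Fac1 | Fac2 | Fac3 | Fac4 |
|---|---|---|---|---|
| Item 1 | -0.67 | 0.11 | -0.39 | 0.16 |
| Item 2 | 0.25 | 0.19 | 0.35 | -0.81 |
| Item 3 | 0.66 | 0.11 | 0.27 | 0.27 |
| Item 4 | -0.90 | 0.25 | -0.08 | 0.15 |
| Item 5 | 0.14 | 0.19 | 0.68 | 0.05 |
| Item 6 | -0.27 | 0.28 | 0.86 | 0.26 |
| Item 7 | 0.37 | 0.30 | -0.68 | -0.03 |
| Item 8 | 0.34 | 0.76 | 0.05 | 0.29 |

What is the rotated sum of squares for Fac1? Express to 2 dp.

2.10

SS loadings for Fac1 = (-0.67)² + 0.25² + 0.66² + (-0.90)² + 0.14² + (-0.27)² + 0.37² + 0.34² = 0.4489 + 0.0625 + 0.4356 + 0.8100 + 0.0196 + 0.0729 + 0.1369 + 0.1156 = 2.1020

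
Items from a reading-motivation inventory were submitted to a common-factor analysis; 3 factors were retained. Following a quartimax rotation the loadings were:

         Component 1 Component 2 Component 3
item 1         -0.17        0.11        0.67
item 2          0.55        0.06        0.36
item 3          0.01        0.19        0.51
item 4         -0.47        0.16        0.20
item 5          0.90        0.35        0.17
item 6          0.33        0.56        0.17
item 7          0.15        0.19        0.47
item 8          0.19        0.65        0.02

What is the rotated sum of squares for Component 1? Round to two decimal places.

SS loadings for Component 1 = (-0.17)² + 0.55² + 0.01² + (-0.47)² + 0.90² + 0.33² + 0.15² + 0.19² = 0.0289 + 0.3025 + 0.0001 + 0.2209 + 0.8100 + 0.1089 + 0.0225 + 0.0361 = 1.5299

1.53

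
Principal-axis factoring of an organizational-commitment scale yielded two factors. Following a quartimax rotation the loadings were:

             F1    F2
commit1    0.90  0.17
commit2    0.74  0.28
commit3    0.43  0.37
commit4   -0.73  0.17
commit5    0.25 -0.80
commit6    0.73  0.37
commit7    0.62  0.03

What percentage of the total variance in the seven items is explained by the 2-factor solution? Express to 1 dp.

Communalities: 0.8389, 0.6260, 0.3218, 0.5618, 0.7025, 0.6698, 0.3853; Σh² = 4.1061.
Total variance with 7 standardized items is 7, so the solution explains 4.1061/7 = 0.5866 = 58.66%.

58.7%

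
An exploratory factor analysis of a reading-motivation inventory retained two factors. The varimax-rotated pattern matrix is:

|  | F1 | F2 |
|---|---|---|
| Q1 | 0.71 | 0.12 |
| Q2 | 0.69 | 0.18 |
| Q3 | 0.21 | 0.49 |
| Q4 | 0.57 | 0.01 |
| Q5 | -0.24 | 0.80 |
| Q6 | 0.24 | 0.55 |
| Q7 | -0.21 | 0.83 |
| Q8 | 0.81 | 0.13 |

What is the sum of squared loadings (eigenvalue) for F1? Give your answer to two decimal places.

SS loadings for F1 = 0.71² + 0.69² + 0.21² + 0.57² + (-0.24)² + 0.24² + (-0.21)² + 0.81² = 0.5041 + 0.4761 + 0.0441 + 0.3249 + 0.0576 + 0.0576 + 0.0441 + 0.6561 = 2.1646

2.16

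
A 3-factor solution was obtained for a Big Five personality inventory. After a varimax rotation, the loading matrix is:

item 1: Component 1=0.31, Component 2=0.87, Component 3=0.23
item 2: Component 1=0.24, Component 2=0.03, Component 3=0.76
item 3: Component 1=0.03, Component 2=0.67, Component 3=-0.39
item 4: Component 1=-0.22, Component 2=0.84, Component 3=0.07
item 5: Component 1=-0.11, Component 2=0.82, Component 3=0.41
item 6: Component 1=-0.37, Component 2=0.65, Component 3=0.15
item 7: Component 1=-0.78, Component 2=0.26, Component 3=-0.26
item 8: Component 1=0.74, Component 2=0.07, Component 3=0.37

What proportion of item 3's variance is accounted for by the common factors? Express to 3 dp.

0.602

h² = 0.03² + 0.67² + (-0.39)² = 0.0009 + 0.4489 + 0.1521 = 0.6019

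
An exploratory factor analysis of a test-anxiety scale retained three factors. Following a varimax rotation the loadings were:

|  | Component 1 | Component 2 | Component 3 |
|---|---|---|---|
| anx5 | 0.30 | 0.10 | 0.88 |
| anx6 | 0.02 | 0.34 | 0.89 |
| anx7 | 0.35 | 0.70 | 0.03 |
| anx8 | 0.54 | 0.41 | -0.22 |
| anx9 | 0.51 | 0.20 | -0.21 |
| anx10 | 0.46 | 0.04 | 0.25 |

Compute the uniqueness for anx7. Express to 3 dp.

h² = 0.35² + 0.70² + 0.03² = 0.1225 + 0.4900 + 0.0009 = 0.6134
Uniqueness u² = 1 − h² = 1 − 0.6134 = 0.3866

0.387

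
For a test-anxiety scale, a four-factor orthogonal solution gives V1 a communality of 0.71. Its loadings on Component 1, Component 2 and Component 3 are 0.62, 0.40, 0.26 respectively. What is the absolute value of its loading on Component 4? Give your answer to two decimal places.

Under orthogonal rotation h² = Σλ², so λ_Component 4² = h² − (0.6120) = 0.71 − 0.6120 = 0.0980.
|λ| = √0.0980 = 0.3130.

0.31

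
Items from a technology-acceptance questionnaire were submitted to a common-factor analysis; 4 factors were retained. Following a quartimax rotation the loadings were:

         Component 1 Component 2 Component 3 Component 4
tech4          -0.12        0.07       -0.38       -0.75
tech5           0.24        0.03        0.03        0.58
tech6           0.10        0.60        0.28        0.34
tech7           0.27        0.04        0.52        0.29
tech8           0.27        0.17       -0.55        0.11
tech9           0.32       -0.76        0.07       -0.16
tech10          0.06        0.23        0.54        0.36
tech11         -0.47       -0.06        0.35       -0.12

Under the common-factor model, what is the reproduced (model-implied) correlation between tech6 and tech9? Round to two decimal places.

r̂ = Σ λ_i·λ_j across factors = (0.10)(0.32) + (0.60)(-0.76) + (0.28)(0.07) + (0.34)(-0.16)
  = +0.0320 -0.4560 +0.0196 -0.0544 = -0.4588

-0.46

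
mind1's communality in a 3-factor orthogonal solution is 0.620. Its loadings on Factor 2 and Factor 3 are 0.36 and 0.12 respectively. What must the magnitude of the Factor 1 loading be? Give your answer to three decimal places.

Under orthogonal rotation h² = Σλ², so λ_Factor 1² = h² − (0.1440) = 0.620 − 0.1440 = 0.4760.
|λ| = √0.4760 = 0.6899.

0.690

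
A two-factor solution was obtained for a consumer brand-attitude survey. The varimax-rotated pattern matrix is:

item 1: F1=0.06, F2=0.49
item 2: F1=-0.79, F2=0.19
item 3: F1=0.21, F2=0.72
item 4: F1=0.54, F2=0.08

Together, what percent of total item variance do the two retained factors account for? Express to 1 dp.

44.1%

Communalities: 0.2437, 0.6602, 0.5625, 0.2980; Σh² = 1.7644.
Total variance with 4 standardized items is 4, so the solution explains 1.7644/4 = 0.4411 = 44.11%.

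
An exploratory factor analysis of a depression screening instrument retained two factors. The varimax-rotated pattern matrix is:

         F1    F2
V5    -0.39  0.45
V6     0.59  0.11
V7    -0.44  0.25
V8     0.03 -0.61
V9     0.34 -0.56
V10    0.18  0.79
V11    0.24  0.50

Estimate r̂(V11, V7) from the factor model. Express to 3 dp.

0.019

r̂ = Σ λ_i·λ_j across factors = (0.24)(-0.44) + (0.50)(0.25)
  = -0.1056 +0.1250 = 0.0194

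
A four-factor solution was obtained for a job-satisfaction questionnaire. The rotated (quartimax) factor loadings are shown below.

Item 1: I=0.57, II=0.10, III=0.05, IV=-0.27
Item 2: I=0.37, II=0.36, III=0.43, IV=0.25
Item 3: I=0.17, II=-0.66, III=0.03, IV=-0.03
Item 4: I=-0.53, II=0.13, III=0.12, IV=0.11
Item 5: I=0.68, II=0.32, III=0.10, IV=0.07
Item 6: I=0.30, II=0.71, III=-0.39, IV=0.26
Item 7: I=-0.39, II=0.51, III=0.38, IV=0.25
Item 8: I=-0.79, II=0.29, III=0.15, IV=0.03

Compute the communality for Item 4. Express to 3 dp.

h² = (-0.53)² + 0.13² + 0.12² + 0.11² = 0.2809 + 0.0169 + 0.0144 + 0.0121 = 0.3243

0.324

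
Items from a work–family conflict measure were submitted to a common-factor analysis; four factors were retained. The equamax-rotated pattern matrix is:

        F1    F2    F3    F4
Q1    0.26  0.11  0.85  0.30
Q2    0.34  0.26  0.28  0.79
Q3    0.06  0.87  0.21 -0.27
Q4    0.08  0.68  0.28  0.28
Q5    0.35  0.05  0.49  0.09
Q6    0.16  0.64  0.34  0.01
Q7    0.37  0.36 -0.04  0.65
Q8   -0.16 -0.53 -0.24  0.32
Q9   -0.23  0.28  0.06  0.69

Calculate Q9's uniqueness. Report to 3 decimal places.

0.389

h² = (-0.23)² + 0.28² + 0.06² + 0.69² = 0.0529 + 0.0784 + 0.0036 + 0.4761 = 0.6110
Uniqueness u² = 1 − h² = 1 − 0.6110 = 0.3890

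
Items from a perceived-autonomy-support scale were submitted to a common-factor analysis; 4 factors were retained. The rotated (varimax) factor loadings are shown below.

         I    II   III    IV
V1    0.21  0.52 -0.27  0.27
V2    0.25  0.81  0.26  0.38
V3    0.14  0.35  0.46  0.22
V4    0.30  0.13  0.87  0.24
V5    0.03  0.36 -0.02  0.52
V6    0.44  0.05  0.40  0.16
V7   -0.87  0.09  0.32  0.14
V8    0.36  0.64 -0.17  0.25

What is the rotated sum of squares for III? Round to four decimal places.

1.4007

SS loadings for III = (-0.27)² + 0.26² + 0.46² + 0.87² + (-0.02)² + 0.40² + 0.32² + (-0.17)² = 0.0729 + 0.0676 + 0.2116 + 0.7569 + 0.0004 + 0.1600 + 0.1024 + 0.0289 = 1.4007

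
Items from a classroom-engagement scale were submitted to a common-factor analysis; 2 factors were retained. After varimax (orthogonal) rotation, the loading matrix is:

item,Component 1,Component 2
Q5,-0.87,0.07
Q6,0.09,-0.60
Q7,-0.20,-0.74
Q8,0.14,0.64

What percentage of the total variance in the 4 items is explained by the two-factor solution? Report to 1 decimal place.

Communalities: 0.7618, 0.3681, 0.5876, 0.4292; Σh² = 2.1467.
Total variance with 4 standardized items is 4, so the solution explains 2.1467/4 = 0.5367 = 53.67%.

53.7%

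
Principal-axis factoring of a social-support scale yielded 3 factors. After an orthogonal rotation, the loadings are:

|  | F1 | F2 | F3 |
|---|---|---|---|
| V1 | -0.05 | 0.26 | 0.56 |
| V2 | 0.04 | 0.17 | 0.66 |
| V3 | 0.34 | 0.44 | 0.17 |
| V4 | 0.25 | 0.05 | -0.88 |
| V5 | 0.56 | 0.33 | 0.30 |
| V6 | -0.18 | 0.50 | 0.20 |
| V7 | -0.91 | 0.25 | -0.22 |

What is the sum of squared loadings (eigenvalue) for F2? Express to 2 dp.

SS loadings for F2 = 0.26² + 0.17² + 0.44² + 0.05² + 0.33² + 0.50² + 0.25² = 0.0676 + 0.0289 + 0.1936 + 0.0025 + 0.1089 + 0.2500 + 0.0625 = 0.7140

0.71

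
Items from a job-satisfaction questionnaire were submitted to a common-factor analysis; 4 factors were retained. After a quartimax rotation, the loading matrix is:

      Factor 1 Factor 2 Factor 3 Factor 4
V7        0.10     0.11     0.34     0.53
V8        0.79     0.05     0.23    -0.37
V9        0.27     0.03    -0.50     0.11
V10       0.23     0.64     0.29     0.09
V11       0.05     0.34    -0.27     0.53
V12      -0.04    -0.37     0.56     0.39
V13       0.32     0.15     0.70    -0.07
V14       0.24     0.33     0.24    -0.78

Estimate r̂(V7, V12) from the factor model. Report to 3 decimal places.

0.352

r̂ = Σ λ_i·λ_j across factors = (0.10)(-0.04) + (0.11)(-0.37) + (0.34)(0.56) + (0.53)(0.39)
  = -0.0040 -0.0407 +0.1904 +0.2067 = 0.3524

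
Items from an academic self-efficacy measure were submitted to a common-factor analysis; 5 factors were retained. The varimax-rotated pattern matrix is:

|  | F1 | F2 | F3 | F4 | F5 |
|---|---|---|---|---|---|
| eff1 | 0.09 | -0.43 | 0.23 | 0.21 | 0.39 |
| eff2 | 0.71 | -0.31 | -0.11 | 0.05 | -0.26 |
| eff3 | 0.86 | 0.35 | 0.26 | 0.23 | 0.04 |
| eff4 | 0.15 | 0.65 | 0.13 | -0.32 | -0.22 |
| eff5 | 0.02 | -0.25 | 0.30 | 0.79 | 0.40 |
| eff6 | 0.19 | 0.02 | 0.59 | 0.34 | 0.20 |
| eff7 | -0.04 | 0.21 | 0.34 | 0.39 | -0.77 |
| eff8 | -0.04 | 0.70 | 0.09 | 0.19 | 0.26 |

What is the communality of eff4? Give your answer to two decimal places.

0.61

h² = 0.15² + 0.65² + 0.13² + (-0.32)² + (-0.22)² = 0.0225 + 0.4225 + 0.0169 + 0.1024 + 0.0484 = 0.6127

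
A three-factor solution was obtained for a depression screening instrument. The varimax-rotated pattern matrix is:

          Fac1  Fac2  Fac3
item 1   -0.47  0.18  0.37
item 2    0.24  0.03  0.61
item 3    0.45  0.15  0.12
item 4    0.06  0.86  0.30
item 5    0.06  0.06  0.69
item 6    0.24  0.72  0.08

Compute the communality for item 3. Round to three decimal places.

h² = 0.45² + 0.15² + 0.12² = 0.2025 + 0.0225 + 0.0144 = 0.2394

0.239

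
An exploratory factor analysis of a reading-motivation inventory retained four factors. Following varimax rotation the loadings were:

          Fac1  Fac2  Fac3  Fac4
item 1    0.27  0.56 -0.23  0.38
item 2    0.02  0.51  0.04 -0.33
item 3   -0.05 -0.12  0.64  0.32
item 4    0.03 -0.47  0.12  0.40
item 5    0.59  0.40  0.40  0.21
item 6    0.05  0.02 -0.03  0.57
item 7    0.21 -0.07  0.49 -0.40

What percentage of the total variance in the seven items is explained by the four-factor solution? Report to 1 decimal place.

SS loadings by factor: 0.4714, 0.9743, 0.8795, 1.0447; total = 3.3699.
Total variance with 7 standardized items is 7, so the solution explains 3.3699/7 = 0.4814 = 48.14%.

48.1%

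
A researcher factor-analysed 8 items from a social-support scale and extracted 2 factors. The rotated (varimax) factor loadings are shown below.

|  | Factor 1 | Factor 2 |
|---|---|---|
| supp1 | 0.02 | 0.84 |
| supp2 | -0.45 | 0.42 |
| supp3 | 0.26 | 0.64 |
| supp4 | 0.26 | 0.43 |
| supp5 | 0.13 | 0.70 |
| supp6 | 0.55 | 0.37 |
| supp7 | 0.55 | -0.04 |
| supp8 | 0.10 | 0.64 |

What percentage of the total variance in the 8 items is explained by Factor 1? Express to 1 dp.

12.1%

SS loadings for Factor 1 = 0.02² + (-0.45)² + 0.26² + 0.26² + 0.13² + 0.55² + 0.55² + 0.10² = 0.9700
With 8 standardized items, total variance = 8. Proportion = 0.9700/8 = 0.1213 → 12.13%.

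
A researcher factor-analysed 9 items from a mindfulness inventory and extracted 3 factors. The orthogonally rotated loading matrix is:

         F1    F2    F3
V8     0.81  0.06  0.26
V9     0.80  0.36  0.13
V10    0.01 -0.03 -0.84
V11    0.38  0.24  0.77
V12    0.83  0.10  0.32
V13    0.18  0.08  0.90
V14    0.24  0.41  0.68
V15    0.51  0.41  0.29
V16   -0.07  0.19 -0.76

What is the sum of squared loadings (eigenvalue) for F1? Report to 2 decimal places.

SS loadings for F1 = 0.81² + 0.80² + 0.01² + 0.38² + 0.83² + 0.18² + 0.24² + 0.51² + (-0.07)² = 0.6561 + 0.6400 + 0.0001 + 0.1444 + 0.6889 + 0.0324 + 0.0576 + 0.2601 + 0.0049 = 2.4845

2.48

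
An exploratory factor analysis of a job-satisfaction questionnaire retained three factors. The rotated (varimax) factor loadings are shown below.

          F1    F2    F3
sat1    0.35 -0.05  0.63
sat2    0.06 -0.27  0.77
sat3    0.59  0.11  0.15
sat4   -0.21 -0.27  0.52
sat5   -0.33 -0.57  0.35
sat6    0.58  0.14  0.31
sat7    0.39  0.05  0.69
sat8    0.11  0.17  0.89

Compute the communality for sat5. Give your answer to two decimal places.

0.56

h² = (-0.33)² + (-0.57)² + 0.35² = 0.1089 + 0.3249 + 0.1225 = 0.5563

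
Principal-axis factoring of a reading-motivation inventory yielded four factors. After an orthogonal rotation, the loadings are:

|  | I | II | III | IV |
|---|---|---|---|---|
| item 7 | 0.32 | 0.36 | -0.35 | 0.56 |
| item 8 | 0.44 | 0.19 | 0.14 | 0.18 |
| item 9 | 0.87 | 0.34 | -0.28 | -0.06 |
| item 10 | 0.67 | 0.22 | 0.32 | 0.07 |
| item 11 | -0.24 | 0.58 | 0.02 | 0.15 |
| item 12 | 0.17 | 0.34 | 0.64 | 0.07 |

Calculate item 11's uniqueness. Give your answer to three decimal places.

0.583

h² = (-0.24)² + 0.58² + 0.02² + 0.15² = 0.0576 + 0.3364 + 0.0004 + 0.0225 = 0.4169
Uniqueness u² = 1 − h² = 1 − 0.4169 = 0.5831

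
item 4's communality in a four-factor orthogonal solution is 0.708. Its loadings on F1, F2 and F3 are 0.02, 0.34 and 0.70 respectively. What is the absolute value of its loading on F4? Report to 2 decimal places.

Under orthogonal rotation h² = Σλ², so λ_F4² = h² − (0.6060) = 0.708 − 0.6060 = 0.1020.
|λ| = √0.1020 = 0.3194.

0.32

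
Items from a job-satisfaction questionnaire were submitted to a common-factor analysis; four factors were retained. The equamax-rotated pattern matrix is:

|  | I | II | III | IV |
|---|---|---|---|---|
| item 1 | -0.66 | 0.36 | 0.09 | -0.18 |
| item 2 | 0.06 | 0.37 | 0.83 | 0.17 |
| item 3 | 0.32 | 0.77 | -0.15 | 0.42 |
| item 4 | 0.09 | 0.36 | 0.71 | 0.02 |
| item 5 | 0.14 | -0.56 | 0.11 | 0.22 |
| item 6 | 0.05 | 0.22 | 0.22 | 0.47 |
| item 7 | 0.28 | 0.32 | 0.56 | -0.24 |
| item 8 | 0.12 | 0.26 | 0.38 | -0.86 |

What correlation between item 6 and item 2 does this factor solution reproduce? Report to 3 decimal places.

r̂ = Σ λ_i·λ_j across factors = (0.05)(0.06) + (0.22)(0.37) + (0.22)(0.83) + (0.47)(0.17)
  = +0.0030 +0.0814 +0.1826 +0.0799 = 0.3469

0.347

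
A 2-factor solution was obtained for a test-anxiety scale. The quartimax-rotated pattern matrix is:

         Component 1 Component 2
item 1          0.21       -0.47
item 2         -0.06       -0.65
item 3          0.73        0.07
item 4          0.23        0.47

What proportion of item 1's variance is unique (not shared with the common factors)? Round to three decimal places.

h² = 0.21² + (-0.47)² = 0.0441 + 0.2209 = 0.2650
Uniqueness u² = 1 − h² = 1 − 0.2650 = 0.7350

0.735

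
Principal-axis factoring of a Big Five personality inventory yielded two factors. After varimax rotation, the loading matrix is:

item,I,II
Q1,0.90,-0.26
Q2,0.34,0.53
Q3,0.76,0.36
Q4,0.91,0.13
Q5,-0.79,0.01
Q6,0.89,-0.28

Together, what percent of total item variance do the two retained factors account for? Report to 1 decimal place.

SS loadings by factor: 3.7475, 0.5735; total = 4.3210.
Total variance with 6 standardized items is 6, so the solution explains 4.3210/6 = 0.7202 = 72.02%.

72.0%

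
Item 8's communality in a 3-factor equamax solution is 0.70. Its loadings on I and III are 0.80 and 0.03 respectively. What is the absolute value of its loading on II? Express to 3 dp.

Under orthogonal rotation h² = Σλ², so λ_II² = h² − (0.6409) = 0.70 − 0.6409 = 0.0591.
|λ| = √0.0591 = 0.2431.

0.243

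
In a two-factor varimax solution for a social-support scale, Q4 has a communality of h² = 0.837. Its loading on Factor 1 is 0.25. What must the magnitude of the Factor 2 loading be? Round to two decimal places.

Under orthogonal rotation h² = Σλ², so λ_Factor 2² = h² − (0.0625) = 0.837 − 0.0625 = 0.7745.
|λ| = √0.7745 = 0.8801.

0.88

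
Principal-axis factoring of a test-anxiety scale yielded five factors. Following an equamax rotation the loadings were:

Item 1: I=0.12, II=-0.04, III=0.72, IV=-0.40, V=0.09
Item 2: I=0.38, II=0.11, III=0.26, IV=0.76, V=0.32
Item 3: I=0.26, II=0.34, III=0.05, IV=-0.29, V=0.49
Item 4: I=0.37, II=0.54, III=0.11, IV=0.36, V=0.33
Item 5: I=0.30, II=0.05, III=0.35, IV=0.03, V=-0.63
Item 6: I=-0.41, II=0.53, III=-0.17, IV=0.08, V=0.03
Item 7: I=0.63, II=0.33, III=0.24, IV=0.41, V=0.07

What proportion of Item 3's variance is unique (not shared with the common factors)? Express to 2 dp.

h² = 0.26² + 0.34² + 0.05² + (-0.29)² + 0.49² = 0.0676 + 0.1156 + 0.0025 + 0.0841 + 0.2401 = 0.5099
Uniqueness u² = 1 − h² = 1 − 0.5099 = 0.4901

0.49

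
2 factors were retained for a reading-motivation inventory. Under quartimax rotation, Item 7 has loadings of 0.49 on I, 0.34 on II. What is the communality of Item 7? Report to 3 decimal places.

0.356

h² = 0.49² + 0.34² = 0.2401 + 0.1156 = 0.3557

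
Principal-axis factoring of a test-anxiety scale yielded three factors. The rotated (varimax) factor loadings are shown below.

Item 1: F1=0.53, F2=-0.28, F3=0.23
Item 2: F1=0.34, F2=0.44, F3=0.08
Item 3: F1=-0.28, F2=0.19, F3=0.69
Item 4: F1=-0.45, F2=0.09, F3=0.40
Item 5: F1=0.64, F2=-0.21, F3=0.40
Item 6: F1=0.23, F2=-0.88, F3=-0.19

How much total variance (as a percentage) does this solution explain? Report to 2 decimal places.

Communalities: 0.4122, 0.3156, 0.5906, 0.3706, 0.6137, 0.8634; Σh² = 3.1661.
Total variance with 6 standardized items is 6, so the solution explains 3.1661/6 = 0.5277 = 52.77%.

52.77%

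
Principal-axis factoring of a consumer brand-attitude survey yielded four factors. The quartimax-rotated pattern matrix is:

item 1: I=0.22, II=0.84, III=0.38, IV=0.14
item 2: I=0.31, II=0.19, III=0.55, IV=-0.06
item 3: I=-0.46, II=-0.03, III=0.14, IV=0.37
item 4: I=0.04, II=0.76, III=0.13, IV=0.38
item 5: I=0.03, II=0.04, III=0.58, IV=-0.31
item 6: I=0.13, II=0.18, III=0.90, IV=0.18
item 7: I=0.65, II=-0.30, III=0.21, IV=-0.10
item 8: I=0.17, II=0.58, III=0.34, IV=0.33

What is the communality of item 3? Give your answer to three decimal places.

0.369

h² = (-0.46)² + (-0.03)² + 0.14² + 0.37² = 0.2116 + 0.0009 + 0.0196 + 0.1369 = 0.3690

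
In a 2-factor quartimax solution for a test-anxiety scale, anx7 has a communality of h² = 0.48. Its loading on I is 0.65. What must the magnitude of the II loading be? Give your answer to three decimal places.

Under orthogonal rotation h² = Σλ², so λ_II² = h² − (0.4225) = 0.48 − 0.4225 = 0.0575.
|λ| = √0.0575 = 0.2398.

0.240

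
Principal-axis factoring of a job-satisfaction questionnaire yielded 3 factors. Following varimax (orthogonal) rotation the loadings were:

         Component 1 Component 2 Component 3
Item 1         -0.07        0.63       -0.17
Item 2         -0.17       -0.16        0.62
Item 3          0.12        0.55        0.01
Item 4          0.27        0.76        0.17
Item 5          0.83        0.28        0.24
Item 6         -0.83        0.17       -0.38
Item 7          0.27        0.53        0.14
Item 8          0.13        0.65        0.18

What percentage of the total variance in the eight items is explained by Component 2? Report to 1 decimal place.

26.4%

SS loadings for Component 2 = 0.63² + (-0.16)² + 0.55² + 0.76² + 0.28² + 0.17² + 0.53² + 0.65² = 2.1133
With 8 standardized items, total variance = 8. Proportion = 2.1133/8 = 0.2642 → 26.42%.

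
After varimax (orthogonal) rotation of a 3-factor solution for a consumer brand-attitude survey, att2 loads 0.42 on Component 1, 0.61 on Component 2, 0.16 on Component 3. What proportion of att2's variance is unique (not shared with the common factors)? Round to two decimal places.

0.43

h² = 0.42² + 0.61² + 0.16² = 0.1764 + 0.3721 + 0.0256 = 0.5741
Uniqueness u² = 1 − h² = 1 − 0.5741 = 0.4259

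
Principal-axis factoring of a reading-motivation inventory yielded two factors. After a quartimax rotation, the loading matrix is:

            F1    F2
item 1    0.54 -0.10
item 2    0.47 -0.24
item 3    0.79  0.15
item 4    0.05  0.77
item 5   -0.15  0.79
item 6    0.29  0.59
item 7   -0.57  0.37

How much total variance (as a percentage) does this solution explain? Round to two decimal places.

48.04%

SS loadings by factor: 1.5706, 1.7921; total = 3.3627.
Total variance with 7 standardized items is 7, so the solution explains 3.3627/7 = 0.4804 = 48.04%.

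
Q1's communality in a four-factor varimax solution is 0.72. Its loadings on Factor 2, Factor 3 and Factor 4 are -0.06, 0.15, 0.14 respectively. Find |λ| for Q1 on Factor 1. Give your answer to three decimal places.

Under orthogonal rotation h² = Σλ², so λ_Factor 1² = h² − (0.0457) = 0.72 − 0.0457 = 0.6743.
|λ| = √0.6743 = 0.8212.

0.821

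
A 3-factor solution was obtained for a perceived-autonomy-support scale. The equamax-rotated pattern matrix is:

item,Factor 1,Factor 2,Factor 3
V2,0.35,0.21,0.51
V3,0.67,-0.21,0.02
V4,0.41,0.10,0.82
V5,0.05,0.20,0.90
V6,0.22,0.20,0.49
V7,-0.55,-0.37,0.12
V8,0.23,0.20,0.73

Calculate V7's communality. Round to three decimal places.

0.454

h² = (-0.55)² + (-0.37)² + 0.12² = 0.3025 + 0.1369 + 0.0144 = 0.4538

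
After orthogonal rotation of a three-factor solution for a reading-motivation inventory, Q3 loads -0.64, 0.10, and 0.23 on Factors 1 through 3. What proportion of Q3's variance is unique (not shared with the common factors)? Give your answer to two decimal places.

0.53

h² = (-0.64)² + 0.10² + 0.23² = 0.4096 + 0.0100 + 0.0529 = 0.4725
Uniqueness u² = 1 − h² = 1 − 0.4725 = 0.5275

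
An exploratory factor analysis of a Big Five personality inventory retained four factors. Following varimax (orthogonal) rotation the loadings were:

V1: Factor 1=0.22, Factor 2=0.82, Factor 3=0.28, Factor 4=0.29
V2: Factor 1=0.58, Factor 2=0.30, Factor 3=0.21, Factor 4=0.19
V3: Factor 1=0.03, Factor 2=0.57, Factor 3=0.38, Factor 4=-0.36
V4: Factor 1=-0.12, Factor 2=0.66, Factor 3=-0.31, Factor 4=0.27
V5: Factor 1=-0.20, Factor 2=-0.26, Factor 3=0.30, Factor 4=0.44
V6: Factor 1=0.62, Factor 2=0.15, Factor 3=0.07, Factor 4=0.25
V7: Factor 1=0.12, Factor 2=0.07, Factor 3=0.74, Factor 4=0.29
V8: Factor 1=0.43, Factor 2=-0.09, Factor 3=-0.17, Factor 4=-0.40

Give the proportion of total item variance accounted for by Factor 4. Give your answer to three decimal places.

0.103

SS loadings for Factor 4 = 0.29² + 0.19² + (-0.36)² + 0.27² + 0.44² + 0.25² + 0.29² + (-0.40)² = 0.8229
Proportion of variance = 0.8229 / 8 = 0.1029.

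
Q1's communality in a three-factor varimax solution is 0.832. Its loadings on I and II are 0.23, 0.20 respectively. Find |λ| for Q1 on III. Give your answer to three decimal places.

0.860

Under orthogonal rotation h² = Σλ², so λ_III² = h² − (0.0929) = 0.832 − 0.0929 = 0.7391.
|λ| = √0.7391 = 0.8597.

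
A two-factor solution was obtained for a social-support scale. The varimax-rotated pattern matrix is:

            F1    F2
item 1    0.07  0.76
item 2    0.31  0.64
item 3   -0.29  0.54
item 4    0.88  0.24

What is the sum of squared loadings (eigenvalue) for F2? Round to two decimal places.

1.34

SS loadings for F2 = 0.76² + 0.64² + 0.54² + 0.24² = 0.5776 + 0.4096 + 0.2916 + 0.0576 = 1.3364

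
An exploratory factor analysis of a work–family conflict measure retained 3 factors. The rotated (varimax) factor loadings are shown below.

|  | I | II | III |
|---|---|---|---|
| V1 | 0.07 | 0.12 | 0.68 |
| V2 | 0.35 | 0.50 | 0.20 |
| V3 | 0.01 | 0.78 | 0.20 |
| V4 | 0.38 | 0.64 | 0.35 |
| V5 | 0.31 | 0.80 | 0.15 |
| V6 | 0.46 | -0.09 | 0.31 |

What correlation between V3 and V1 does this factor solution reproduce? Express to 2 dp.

r̂ = Σ λ_i·λ_j across factors = (0.01)(0.07) + (0.78)(0.12) + (0.20)(0.68)
  = +0.0007 +0.0936 +0.1360 = 0.2303

0.23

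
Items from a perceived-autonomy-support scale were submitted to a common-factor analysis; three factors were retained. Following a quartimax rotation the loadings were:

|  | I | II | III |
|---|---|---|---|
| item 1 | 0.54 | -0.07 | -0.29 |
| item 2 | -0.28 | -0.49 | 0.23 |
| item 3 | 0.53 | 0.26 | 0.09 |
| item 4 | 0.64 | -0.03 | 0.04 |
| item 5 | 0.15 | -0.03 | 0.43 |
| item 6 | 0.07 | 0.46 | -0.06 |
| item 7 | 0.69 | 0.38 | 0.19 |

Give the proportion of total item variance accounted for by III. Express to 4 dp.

0.0530

SS loadings for III = (-0.29)² + 0.23² + 0.09² + 0.04² + 0.43² + (-0.06)² + 0.19² = 0.3713
Proportion of variance = 0.3713 / 7 = 0.0530.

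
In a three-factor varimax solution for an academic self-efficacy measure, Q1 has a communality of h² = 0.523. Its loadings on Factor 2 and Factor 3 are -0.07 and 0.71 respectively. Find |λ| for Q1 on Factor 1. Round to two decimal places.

0.12

Under orthogonal rotation h² = Σλ², so λ_Factor 1² = h² − (0.5090) = 0.523 − 0.5090 = 0.0140.
|λ| = √0.0140 = 0.1183.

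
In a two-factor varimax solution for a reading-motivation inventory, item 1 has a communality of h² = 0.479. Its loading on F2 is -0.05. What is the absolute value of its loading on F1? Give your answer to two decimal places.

Under orthogonal rotation h² = Σλ², so λ_F1² = h² − (0.0025) = 0.479 − 0.0025 = 0.4765.
|λ| = √0.4765 = 0.6903.

0.69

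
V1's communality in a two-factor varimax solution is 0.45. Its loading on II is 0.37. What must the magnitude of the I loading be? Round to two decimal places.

0.56

Under orthogonal rotation h² = Σλ², so λ_I² = h² − (0.1369) = 0.45 − 0.1369 = 0.3131.
|λ| = √0.3131 = 0.5596.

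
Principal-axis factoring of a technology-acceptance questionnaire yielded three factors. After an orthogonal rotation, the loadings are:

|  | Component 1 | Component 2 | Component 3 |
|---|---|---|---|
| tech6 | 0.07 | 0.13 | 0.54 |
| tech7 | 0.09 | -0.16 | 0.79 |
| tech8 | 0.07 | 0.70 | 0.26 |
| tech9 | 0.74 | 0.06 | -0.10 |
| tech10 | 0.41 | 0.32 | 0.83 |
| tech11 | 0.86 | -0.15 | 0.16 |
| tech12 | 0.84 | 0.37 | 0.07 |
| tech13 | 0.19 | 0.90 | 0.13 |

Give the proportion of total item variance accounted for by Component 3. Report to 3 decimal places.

SS loadings for Component 3 = 0.54² + 0.79² + 0.26² + (-0.10)² + 0.83² + 0.16² + 0.07² + 0.13² = 1.7296
Proportion of variance = 1.7296 / 8 = 0.2162.

0.216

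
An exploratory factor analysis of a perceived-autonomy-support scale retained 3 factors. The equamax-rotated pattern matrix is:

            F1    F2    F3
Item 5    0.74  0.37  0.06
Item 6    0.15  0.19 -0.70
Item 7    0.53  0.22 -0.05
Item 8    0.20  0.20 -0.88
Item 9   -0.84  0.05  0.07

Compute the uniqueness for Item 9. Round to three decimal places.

0.287

h² = (-0.84)² + 0.05² + 0.07² = 0.7056 + 0.0025 + 0.0049 = 0.7130
Uniqueness u² = 1 − h² = 1 − 0.7130 = 0.2870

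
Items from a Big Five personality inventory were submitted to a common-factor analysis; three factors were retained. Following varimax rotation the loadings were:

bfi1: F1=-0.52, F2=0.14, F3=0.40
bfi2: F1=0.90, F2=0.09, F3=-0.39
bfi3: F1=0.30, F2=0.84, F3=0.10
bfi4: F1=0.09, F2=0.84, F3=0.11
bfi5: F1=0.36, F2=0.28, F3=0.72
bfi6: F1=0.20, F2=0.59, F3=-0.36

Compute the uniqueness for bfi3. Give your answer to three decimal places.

h² = 0.30² + 0.84² + 0.10² = 0.0900 + 0.7056 + 0.0100 = 0.8056
Uniqueness u² = 1 − h² = 1 − 0.8056 = 0.1944

0.194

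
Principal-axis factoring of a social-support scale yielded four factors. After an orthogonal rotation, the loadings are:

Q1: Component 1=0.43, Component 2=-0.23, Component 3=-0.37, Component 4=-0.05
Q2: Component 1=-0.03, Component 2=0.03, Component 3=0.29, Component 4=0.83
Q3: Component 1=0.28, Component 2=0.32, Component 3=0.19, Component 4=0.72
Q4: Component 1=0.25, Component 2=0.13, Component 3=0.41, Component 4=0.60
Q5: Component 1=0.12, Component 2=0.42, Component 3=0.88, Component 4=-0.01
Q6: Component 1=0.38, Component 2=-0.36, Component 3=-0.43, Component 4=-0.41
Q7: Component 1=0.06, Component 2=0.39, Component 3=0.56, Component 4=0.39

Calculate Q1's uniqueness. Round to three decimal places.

h² = 0.43² + (-0.23)² + (-0.37)² + (-0.05)² = 0.1849 + 0.0529 + 0.1369 + 0.0025 = 0.3772
Uniqueness u² = 1 − h² = 1 − 0.3772 = 0.6228

0.623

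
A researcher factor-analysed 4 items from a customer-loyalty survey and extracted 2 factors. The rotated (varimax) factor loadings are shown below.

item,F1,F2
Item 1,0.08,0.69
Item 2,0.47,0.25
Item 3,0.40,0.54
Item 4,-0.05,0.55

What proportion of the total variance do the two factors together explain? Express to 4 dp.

SS loadings by factor: 0.3898, 1.1327; total = 1.5225.
Total variance with 4 standardized items is 4, so the solution explains 1.5225/4 = 0.3806.

0.3806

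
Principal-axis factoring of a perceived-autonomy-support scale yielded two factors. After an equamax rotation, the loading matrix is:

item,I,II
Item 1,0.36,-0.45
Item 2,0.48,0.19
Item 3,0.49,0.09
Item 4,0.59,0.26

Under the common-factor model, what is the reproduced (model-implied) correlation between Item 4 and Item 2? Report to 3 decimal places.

r̂ = Σ λ_i·λ_j across factors = (0.59)(0.48) + (0.26)(0.19)
  = +0.2832 +0.0494 = 0.3326

0.333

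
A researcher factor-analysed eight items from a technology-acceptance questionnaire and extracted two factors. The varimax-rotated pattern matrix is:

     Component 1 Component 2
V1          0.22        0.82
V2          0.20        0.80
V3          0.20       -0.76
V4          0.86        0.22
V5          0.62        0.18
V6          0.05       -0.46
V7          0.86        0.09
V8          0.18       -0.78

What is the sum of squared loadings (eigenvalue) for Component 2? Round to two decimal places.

SS loadings for Component 2 = 0.82² + 0.80² + (-0.76)² + 0.22² + 0.18² + (-0.46)² + 0.09² + (-0.78)² = 0.6724 + 0.6400 + 0.5776 + 0.0484 + 0.0324 + 0.2116 + 0.0081 + 0.6084 = 2.7989

2.80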